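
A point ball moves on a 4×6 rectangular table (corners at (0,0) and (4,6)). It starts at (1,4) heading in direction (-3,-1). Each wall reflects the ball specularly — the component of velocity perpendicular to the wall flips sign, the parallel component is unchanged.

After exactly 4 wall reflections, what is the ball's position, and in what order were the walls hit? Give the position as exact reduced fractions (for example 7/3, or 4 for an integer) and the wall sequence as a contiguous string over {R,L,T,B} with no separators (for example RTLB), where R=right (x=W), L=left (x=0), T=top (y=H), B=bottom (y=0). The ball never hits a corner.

Final position: (3,0)
Wall sequence: LRLB

1. t=1/3 → L at (0,11/3); v=(3,-1)
2. t=4/3 → R at (4,7/3); v=(-3,-1)
3. t=4/3 → L at (0,1); v=(3,-1)
4. t=1 → B at (3,0); v=(3,1)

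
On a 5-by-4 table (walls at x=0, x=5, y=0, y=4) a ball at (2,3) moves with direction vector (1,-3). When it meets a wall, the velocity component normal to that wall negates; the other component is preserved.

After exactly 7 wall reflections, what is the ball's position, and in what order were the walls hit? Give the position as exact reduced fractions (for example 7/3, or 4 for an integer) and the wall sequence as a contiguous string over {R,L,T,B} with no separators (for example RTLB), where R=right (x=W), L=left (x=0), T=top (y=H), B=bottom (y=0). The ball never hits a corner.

1. t=1 → B at (3,0); v=(1,3)
2. t=4/3 → T at (13/3,4); v=(1,-3)
3. t=2/3 → R at (5,2); v=(-1,-3)
4. t=2/3 → B at (13/3,0); v=(-1,3)
5. t=4/3 → T at (3,4); v=(-1,-3)
6. t=4/3 → B at (5/3,0); v=(-1,3)
7. t=4/3 → T at (1/3,4); v=(-1,-3)

Final position: (1/3,4)
Wall sequence: BTRBTBT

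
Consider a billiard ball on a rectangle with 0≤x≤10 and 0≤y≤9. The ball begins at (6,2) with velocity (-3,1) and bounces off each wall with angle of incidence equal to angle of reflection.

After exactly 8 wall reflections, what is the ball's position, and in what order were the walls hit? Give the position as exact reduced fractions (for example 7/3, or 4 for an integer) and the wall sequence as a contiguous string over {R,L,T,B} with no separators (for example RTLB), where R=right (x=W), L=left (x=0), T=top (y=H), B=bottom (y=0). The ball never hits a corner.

Final position: (10,8/3)
Wall sequence: LRTLRLBR

1. t=2 → L at (0,4); v=(3,1)
2. t=10/3 → R at (10,22/3); v=(-3,1)
3. t=5/3 → T at (5,9); v=(-3,-1)
4. t=5/3 → L at (0,22/3); v=(3,-1)
5. t=10/3 → R at (10,4); v=(-3,-1)
6. t=10/3 → L at (0,2/3); v=(3,-1)
7. t=2/3 → B at (2,0); v=(3,1)
8. t=8/3 → R at (10,8/3); v=(-3,1)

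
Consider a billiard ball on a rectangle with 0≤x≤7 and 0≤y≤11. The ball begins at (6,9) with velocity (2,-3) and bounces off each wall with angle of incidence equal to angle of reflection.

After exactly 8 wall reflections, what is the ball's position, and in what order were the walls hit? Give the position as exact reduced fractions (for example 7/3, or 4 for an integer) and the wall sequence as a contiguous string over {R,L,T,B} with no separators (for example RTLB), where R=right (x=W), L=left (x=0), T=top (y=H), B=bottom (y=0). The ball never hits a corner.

1. t=1/2 → R at (7,15/2); v=(-2,-3)
2. t=5/2 → B at (2,0); v=(-2,3)
3. t=1 → L at (0,3); v=(2,3)
4. t=8/3 → T at (16/3,11); v=(2,-3)
5. t=5/6 → R at (7,17/2); v=(-2,-3)
6. t=17/6 → B at (4/3,0); v=(-2,3)
7. t=2/3 → L at (0,2); v=(2,3)
8. t=3 → T at (6,11); v=(2,-3)

Final position: (6,11)
Wall sequence: RBLTRBLT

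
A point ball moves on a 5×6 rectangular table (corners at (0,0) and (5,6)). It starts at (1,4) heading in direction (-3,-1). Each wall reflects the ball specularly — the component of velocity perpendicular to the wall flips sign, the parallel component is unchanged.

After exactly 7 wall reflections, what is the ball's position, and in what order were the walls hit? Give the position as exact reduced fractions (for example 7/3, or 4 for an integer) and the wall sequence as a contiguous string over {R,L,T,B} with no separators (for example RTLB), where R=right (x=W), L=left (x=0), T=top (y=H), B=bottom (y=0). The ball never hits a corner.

1. t=1/3 → L at (0,11/3); v=(3,-1)
2. t=5/3 → R at (5,2); v=(-3,-1)
3. t=5/3 → L at (0,1/3); v=(3,-1)
4. t=1/3 → B at (1,0); v=(3,1)
5. t=4/3 → R at (5,4/3); v=(-3,1)
6. t=5/3 → L at (0,3); v=(3,1)
7. t=5/3 → R at (5,14/3); v=(-3,1)

Final position: (5,14/3)
Wall sequence: LRLBRLR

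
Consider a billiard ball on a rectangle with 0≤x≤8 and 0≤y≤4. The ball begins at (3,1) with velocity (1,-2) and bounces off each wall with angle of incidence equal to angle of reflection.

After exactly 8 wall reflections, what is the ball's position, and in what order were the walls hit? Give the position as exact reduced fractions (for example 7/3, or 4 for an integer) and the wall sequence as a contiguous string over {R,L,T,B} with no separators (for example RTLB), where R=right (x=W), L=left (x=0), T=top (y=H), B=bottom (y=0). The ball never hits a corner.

Final position: (1/2,0)
Wall sequence: BTBRTBTB

1. t=1/2 → B at (7/2,0); v=(1,2)
2. t=2 → T at (11/2,4); v=(1,-2)
3. t=2 → B at (15/2,0); v=(1,2)
4. t=1/2 → R at (8,1); v=(-1,2)
5. t=3/2 → T at (13/2,4); v=(-1,-2)
6. t=2 → B at (9/2,0); v=(-1,2)
7. t=2 → T at (5/2,4); v=(-1,-2)
8. t=2 → B at (1/2,0); v=(-1,2)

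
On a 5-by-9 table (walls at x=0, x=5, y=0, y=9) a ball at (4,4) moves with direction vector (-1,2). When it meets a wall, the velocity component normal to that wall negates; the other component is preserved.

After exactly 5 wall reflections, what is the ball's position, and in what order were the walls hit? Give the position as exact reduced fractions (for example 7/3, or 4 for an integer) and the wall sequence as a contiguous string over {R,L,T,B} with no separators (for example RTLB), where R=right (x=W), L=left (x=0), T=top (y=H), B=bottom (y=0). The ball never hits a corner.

Final position: (5/2,9)
Wall sequence: TLBRT

1. t=5/2 → T at (3/2,9); v=(-1,-2)
2. t=3/2 → L at (0,6); v=(1,-2)
3. t=3 → B at (3,0); v=(1,2)
4. t=2 → R at (5,4); v=(-1,2)
5. t=5/2 → T at (5/2,9); v=(-1,-2)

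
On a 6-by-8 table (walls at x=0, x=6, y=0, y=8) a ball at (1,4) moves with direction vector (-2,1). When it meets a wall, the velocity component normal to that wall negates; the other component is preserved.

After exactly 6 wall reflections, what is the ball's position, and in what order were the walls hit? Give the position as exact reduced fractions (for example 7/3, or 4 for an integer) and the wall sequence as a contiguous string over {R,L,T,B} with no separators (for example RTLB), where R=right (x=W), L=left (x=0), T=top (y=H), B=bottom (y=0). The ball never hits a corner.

1. t=1/2 → L at (0,9/2); v=(2,1)
2. t=3 → R at (6,15/2); v=(-2,1)
3. t=1/2 → T at (5,8); v=(-2,-1)
4. t=5/2 → L at (0,11/2); v=(2,-1)
5. t=3 → R at (6,5/2); v=(-2,-1)
6. t=5/2 → B at (1,0); v=(-2,1)

Final position: (1,0)
Wall sequence: LRTLRB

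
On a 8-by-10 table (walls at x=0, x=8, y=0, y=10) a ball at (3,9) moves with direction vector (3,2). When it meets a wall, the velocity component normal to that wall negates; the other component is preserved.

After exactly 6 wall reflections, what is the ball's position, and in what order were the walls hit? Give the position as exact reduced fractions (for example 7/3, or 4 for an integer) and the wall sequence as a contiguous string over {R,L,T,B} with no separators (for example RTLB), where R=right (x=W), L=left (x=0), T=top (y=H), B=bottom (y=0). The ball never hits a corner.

Final position: (0,25/3)
Wall sequence: TRLBRL

1. t=1/2 → T at (9/2,10); v=(3,-2)
2. t=7/6 → R at (8,23/3); v=(-3,-2)
3. t=8/3 → L at (0,7/3); v=(3,-2)
4. t=7/6 → B at (7/2,0); v=(3,2)
5. t=3/2 → R at (8,3); v=(-3,2)
6. t=8/3 → L at (0,25/3); v=(3,2)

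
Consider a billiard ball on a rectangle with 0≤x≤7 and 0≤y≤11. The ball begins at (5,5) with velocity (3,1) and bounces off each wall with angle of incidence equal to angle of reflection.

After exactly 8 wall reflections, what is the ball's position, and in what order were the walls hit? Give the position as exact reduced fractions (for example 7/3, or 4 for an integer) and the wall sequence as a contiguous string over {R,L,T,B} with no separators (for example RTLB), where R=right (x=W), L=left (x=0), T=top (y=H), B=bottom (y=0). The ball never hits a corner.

Final position: (7,7/3)
Wall sequence: RLRTLRLR

1. t=2/3 → R at (7,17/3); v=(-3,1)
2. t=7/3 → L at (0,8); v=(3,1)
3. t=7/3 → R at (7,31/3); v=(-3,1)
4. t=2/3 → T at (5,11); v=(-3,-1)
5. t=5/3 → L at (0,28/3); v=(3,-1)
6. t=7/3 → R at (7,7); v=(-3,-1)
7. t=7/3 → L at (0,14/3); v=(3,-1)
8. t=7/3 → R at (7,7/3); v=(-3,-1)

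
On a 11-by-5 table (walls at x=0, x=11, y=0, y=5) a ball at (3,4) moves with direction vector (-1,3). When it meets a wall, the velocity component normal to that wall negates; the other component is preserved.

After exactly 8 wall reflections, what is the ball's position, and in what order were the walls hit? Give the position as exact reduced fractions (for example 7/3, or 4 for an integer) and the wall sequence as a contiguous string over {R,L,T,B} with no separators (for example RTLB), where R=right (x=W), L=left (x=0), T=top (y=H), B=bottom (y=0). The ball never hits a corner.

Final position: (22/3,5)
Wall sequence: TBLTBTBT

1. t=1/3 → T at (8/3,5); v=(-1,-3)
2. t=5/3 → B at (1,0); v=(-1,3)
3. t=1 → L at (0,3); v=(1,3)
4. t=2/3 → T at (2/3,5); v=(1,-3)
5. t=5/3 → B at (7/3,0); v=(1,3)
6. t=5/3 → T at (4,5); v=(1,-3)
7. t=5/3 → B at (17/3,0); v=(1,3)
8. t=5/3 → T at (22/3,5); v=(1,-3)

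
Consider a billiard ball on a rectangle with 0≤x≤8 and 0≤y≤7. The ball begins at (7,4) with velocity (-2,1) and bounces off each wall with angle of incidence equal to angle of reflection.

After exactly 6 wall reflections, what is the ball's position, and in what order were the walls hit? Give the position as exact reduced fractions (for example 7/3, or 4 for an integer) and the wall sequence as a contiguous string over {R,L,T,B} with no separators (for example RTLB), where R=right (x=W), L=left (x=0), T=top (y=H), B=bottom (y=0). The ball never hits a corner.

Final position: (8,11/2)
Wall sequence: TLRBLR

1. t=3 → T at (1,7); v=(-2,-1)
2. t=1/2 → L at (0,13/2); v=(2,-1)
3. t=4 → R at (8,5/2); v=(-2,-1)
4. t=5/2 → B at (3,0); v=(-2,1)
5. t=3/2 → L at (0,3/2); v=(2,1)
6. t=4 → R at (8,11/2); v=(-2,1)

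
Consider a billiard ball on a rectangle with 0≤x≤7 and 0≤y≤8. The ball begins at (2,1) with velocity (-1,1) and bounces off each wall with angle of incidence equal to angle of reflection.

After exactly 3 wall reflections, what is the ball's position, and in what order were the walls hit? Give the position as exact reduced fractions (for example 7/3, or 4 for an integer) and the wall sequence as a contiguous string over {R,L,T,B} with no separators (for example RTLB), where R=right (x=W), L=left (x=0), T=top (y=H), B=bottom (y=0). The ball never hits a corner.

1. t=2 → L at (0,3); v=(1,1)
2. t=5 → T at (5,8); v=(1,-1)
3. t=2 → R at (7,6); v=(-1,-1)

Final position: (7,6)
Wall sequence: LTR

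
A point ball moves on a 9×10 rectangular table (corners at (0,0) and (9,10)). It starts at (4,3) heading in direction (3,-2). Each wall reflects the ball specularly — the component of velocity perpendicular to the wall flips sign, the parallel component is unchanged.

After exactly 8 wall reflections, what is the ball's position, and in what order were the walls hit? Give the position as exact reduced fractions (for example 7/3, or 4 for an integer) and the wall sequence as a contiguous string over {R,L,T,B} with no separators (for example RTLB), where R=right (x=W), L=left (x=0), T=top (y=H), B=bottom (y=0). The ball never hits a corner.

1. t=3/2 → B at (17/2,0); v=(3,2)
2. t=1/6 → R at (9,1/3); v=(-3,2)
3. t=3 → L at (0,19/3); v=(3,2)
4. t=11/6 → T at (11/2,10); v=(3,-2)
5. t=7/6 → R at (9,23/3); v=(-3,-2)
6. t=3 → L at (0,5/3); v=(3,-2)
7. t=5/6 → B at (5/2,0); v=(3,2)
8. t=13/6 → R at (9,13/3); v=(-3,2)

Final position: (9,13/3)
Wall sequence: BRLTRLBR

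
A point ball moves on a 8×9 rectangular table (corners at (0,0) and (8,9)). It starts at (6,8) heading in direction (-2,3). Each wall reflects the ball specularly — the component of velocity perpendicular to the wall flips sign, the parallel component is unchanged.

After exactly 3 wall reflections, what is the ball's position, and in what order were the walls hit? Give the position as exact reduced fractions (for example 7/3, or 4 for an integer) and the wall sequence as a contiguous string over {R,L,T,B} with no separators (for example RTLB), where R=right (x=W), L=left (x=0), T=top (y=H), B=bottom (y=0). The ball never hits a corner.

Final position: (2/3,0)
Wall sequence: TLB

1. t=1/3 → T at (16/3,9); v=(-2,-3)
2. t=8/3 → L at (0,1); v=(2,-3)
3. t=1/3 → B at (2/3,0); v=(2,3)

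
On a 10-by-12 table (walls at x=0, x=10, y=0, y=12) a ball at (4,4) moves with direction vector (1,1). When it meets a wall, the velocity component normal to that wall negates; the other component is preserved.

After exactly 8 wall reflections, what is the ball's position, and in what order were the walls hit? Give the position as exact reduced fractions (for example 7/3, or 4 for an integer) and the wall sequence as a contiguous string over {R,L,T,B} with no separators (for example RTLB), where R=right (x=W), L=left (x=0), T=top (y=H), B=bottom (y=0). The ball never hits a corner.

Final position: (8,0)
Wall sequence: RTLBRTLB

1. t=6 → R at (10,10); v=(-1,1)
2. t=2 → T at (8,12); v=(-1,-1)
3. t=8 → L at (0,4); v=(1,-1)
4. t=4 → B at (4,0); v=(1,1)
5. t=6 → R at (10,6); v=(-1,1)
6. t=6 → T at (4,12); v=(-1,-1)
7. t=4 → L at (0,8); v=(1,-1)
8. t=8 → B at (8,0); v=(1,1)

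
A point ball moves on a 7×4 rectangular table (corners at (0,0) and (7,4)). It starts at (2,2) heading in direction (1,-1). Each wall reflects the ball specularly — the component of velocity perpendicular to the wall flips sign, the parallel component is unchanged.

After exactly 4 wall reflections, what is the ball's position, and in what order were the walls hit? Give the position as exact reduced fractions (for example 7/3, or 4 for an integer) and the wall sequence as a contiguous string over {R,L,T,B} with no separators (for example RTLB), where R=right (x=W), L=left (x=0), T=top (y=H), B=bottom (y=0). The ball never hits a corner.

1. t=2 → B at (4,0); v=(1,1)
2. t=3 → R at (7,3); v=(-1,1)
3. t=1 → T at (6,4); v=(-1,-1)
4. t=4 → B at (2,0); v=(-1,1)

Final position: (2,0)
Wall sequence: BRTB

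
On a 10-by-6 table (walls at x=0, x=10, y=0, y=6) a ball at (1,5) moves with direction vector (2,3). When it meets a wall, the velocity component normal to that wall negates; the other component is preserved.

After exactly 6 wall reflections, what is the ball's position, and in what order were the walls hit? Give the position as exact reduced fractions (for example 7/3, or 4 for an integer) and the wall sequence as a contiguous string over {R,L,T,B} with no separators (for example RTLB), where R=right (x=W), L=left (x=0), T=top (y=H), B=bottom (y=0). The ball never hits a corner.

1. t=1/3 → T at (5/3,6); v=(2,-3)
2. t=2 → B at (17/3,0); v=(2,3)
3. t=2 → T at (29/3,6); v=(2,-3)
4. t=1/6 → R at (10,11/2); v=(-2,-3)
5. t=11/6 → B at (19/3,0); v=(-2,3)
6. t=2 → T at (7/3,6); v=(-2,-3)

Final position: (7/3,6)
Wall sequence: TBTRBT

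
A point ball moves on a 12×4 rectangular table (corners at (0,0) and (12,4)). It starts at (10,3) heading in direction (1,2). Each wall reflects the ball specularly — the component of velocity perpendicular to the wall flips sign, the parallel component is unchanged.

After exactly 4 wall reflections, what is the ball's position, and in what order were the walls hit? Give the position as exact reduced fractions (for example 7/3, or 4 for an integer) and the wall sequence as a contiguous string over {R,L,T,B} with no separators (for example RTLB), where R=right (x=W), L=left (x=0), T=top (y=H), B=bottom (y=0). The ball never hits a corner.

Final position: (19/2,4)
Wall sequence: TRBT

1. t=1/2 → T at (21/2,4); v=(1,-2)
2. t=3/2 → R at (12,1); v=(-1,-2)
3. t=1/2 → B at (23/2,0); v=(-1,2)
4. t=2 → T at (19/2,4); v=(-1,-2)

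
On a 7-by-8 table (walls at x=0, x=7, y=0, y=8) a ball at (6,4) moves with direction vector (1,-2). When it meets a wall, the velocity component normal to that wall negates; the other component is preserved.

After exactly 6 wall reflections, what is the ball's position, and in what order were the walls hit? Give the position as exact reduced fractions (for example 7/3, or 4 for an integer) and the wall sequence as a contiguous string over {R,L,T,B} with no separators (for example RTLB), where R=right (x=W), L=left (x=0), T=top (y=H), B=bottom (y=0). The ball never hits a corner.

Final position: (6,8)
Wall sequence: RBTLBT

1. t=1 → R at (7,2); v=(-1,-2)
2. t=1 → B at (6,0); v=(-1,2)
3. t=4 → T at (2,8); v=(-1,-2)
4. t=2 → L at (0,4); v=(1,-2)
5. t=2 → B at (2,0); v=(1,2)
6. t=4 → T at (6,8); v=(1,-2)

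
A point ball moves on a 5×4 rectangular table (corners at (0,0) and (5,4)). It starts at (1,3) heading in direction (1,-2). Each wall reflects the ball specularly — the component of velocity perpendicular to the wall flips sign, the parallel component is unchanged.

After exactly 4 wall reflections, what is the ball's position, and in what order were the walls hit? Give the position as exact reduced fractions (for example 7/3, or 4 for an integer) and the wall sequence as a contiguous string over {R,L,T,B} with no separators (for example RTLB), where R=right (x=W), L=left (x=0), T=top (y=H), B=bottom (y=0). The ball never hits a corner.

Final position: (7/2,0)
Wall sequence: BTRB

1. t=3/2 → B at (5/2,0); v=(1,2)
2. t=2 → T at (9/2,4); v=(1,-2)
3. t=1/2 → R at (5,3); v=(-1,-2)
4. t=3/2 → B at (7/2,0); v=(-1,2)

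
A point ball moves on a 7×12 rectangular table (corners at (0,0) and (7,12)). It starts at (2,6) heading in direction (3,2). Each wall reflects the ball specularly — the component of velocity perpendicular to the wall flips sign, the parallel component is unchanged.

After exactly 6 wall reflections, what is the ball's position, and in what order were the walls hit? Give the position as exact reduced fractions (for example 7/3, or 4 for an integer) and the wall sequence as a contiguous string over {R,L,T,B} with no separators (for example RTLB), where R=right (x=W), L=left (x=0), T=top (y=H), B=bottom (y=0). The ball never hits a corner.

Final position: (1,0)
Wall sequence: RTLRLB

1. t=5/3 → R at (7,28/3); v=(-3,2)
2. t=4/3 → T at (3,12); v=(-3,-2)
3. t=1 → L at (0,10); v=(3,-2)
4. t=7/3 → R at (7,16/3); v=(-3,-2)
5. t=7/3 → L at (0,2/3); v=(3,-2)
6. t=1/3 → B at (1,0); v=(3,2)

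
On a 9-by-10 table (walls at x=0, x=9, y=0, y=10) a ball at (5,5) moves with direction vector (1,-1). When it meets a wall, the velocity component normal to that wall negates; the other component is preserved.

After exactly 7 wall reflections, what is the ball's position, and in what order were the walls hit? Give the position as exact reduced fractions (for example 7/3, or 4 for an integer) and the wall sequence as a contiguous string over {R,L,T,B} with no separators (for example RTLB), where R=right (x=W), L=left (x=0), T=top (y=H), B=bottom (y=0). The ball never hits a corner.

1. t=4 → R at (9,1); v=(-1,-1)
2. t=1 → B at (8,0); v=(-1,1)
3. t=8 → L at (0,8); v=(1,1)
4. t=2 → T at (2,10); v=(1,-1)
5. t=7 → R at (9,3); v=(-1,-1)
6. t=3 → B at (6,0); v=(-1,1)
7. t=6 → L at (0,6); v=(1,1)

Final position: (0,6)
Wall sequence: RBLTRBL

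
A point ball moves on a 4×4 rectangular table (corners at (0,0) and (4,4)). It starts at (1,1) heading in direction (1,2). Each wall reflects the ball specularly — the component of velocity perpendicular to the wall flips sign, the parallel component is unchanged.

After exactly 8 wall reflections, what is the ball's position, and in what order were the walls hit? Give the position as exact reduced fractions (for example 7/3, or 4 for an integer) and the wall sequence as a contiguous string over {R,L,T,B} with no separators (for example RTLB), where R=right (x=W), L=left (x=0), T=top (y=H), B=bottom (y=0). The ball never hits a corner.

Final position: (4,1)
Wall sequence: TRBTLBTR

1. t=3/2 → T at (5/2,4); v=(1,-2)
2. t=3/2 → R at (4,1); v=(-1,-2)
3. t=1/2 → B at (7/2,0); v=(-1,2)
4. t=2 → T at (3/2,4); v=(-1,-2)
5. t=3/2 → L at (0,1); v=(1,-2)
6. t=1/2 → B at (1/2,0); v=(1,2)
7. t=2 → T at (5/2,4); v=(1,-2)
8. t=3/2 → R at (4,1); v=(-1,-2)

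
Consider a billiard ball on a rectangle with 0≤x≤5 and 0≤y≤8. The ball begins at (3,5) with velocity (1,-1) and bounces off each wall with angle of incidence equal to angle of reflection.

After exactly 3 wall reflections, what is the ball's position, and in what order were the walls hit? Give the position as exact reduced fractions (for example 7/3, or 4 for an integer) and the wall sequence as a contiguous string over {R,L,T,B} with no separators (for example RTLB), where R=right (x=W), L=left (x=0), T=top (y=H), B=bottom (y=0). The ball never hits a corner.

1. t=2 → R at (5,3); v=(-1,-1)
2. t=3 → B at (2,0); v=(-1,1)
3. t=2 → L at (0,2); v=(1,1)

Final position: (0,2)
Wall sequence: RBL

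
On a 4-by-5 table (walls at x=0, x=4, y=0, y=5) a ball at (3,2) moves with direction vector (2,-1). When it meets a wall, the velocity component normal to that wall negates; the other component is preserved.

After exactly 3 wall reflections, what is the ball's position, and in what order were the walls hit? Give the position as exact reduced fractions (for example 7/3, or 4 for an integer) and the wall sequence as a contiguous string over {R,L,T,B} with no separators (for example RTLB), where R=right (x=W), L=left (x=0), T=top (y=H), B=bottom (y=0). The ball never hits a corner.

Final position: (0,1/2)
Wall sequence: RBL

1. t=1/2 → R at (4,3/2); v=(-2,-1)
2. t=3/2 → B at (1,0); v=(-2,1)
3. t=1/2 → L at (0,1/2); v=(2,1)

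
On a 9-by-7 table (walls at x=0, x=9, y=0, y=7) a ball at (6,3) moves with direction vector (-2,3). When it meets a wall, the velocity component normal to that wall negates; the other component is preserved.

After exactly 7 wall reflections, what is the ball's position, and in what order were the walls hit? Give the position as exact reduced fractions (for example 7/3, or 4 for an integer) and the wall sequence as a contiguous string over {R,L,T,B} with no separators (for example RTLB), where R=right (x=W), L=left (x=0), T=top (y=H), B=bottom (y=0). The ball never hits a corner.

1. t=4/3 → T at (10/3,7); v=(-2,-3)
2. t=5/3 → L at (0,2); v=(2,-3)
3. t=2/3 → B at (4/3,0); v=(2,3)
4. t=7/3 → T at (6,7); v=(2,-3)
5. t=3/2 → R at (9,5/2); v=(-2,-3)
6. t=5/6 → B at (22/3,0); v=(-2,3)
7. t=7/3 → T at (8/3,7); v=(-2,-3)

Final position: (8/3,7)
Wall sequence: TLBTRBT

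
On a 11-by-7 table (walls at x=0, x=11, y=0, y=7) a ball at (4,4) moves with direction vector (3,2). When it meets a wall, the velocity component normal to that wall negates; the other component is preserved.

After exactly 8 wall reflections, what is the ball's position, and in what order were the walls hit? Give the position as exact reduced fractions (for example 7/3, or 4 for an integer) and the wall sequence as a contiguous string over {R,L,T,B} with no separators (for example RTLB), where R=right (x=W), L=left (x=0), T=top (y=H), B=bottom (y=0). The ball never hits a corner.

Final position: (0,8/3)
Wall sequence: TRBLTRBL

1. t=3/2 → T at (17/2,7); v=(3,-2)
2. t=5/6 → R at (11,16/3); v=(-3,-2)
3. t=8/3 → B at (3,0); v=(-3,2)
4. t=1 → L at (0,2); v=(3,2)
5. t=5/2 → T at (15/2,7); v=(3,-2)
6. t=7/6 → R at (11,14/3); v=(-3,-2)
7. t=7/3 → B at (4,0); v=(-3,2)
8. t=4/3 → L at (0,8/3); v=(3,2)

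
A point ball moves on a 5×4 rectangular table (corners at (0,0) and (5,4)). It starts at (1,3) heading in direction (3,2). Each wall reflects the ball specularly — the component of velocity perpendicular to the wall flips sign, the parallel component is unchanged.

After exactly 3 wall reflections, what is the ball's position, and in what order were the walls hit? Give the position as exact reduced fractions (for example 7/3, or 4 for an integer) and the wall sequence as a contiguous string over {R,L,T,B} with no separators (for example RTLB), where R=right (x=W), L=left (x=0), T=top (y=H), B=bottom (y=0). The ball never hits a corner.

Final position: (3/2,0)
Wall sequence: TRB

1. t=1/2 → T at (5/2,4); v=(3,-2)
2. t=5/6 → R at (5,7/3); v=(-3,-2)
3. t=7/6 → B at (3/2,0); v=(-3,2)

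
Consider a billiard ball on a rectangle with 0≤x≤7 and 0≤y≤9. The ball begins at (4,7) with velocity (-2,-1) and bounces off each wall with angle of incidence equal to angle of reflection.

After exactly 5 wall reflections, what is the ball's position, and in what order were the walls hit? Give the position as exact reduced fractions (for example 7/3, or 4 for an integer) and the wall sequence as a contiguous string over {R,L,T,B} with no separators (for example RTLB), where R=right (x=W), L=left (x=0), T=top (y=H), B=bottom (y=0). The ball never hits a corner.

Final position: (7,11/2)
Wall sequence: LRBLR

1. t=2 → L at (0,5); v=(2,-1)
2. t=7/2 → R at (7,3/2); v=(-2,-1)
3. t=3/2 → B at (4,0); v=(-2,1)
4. t=2 → L at (0,2); v=(2,1)
5. t=7/2 → R at (7,11/2); v=(-2,1)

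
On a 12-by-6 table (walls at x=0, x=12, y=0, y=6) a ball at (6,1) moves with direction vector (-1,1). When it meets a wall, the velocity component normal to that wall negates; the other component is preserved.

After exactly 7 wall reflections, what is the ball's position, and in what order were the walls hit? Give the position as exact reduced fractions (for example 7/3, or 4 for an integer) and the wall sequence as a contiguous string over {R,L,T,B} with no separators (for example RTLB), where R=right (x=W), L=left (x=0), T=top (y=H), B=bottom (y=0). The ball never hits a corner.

Final position: (1,6)
Wall sequence: TLBTRBT

1. t=5 → T at (1,6); v=(-1,-1)
2. t=1 → L at (0,5); v=(1,-1)
3. t=5 → B at (5,0); v=(1,1)
4. t=6 → T at (11,6); v=(1,-1)
5. t=1 → R at (12,5); v=(-1,-1)
6. t=5 → B at (7,0); v=(-1,1)
7. t=6 → T at (1,6); v=(-1,-1)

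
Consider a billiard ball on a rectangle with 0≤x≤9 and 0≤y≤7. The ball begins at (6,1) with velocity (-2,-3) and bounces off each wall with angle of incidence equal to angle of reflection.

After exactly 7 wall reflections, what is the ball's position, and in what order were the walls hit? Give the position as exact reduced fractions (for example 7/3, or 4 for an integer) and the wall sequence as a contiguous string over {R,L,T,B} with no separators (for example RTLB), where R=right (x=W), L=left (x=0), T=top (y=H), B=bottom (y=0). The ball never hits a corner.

Final position: (14/3,0)
Wall sequence: BTLBTRB

1. t=1/3 → B at (16/3,0); v=(-2,3)
2. t=7/3 → T at (2/3,7); v=(-2,-3)
3. t=1/3 → L at (0,6); v=(2,-3)
4. t=2 → B at (4,0); v=(2,3)
5. t=7/3 → T at (26/3,7); v=(2,-3)
6. t=1/6 → R at (9,13/2); v=(-2,-3)
7. t=13/6 → B at (14/3,0); v=(-2,3)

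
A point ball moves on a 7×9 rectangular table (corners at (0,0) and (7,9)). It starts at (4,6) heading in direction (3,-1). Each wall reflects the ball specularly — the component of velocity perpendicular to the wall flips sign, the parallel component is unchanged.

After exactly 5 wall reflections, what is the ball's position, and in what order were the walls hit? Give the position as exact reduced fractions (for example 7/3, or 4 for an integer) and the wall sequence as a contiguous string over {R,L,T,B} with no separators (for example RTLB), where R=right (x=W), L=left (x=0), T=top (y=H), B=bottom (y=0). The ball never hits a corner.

1. t=1 → R at (7,5); v=(-3,-1)
2. t=7/3 → L at (0,8/3); v=(3,-1)
3. t=7/3 → R at (7,1/3); v=(-3,-1)
4. t=1/3 → B at (6,0); v=(-3,1)
5. t=2 → L at (0,2); v=(3,1)

Final position: (0,2)
Wall sequence: RLRBL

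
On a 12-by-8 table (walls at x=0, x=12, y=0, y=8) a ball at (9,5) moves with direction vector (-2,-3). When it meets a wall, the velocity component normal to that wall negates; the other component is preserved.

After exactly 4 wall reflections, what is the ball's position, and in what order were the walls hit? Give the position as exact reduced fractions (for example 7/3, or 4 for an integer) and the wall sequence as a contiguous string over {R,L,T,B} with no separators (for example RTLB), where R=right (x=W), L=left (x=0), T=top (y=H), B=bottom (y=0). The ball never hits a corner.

1. t=5/3 → B at (17/3,0); v=(-2,3)
2. t=8/3 → T at (1/3,8); v=(-2,-3)
3. t=1/6 → L at (0,15/2); v=(2,-3)
4. t=5/2 → B at (5,0); v=(2,3)

Final position: (5,0)
Wall sequence: BTLB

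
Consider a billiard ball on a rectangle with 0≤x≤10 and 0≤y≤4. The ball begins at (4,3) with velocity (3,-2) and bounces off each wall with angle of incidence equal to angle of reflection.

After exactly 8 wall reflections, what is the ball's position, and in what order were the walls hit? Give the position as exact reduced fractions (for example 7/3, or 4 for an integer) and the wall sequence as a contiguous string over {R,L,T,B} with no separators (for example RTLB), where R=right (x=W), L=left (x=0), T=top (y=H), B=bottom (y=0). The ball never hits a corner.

1. t=3/2 → B at (17/2,0); v=(3,2)
2. t=1/2 → R at (10,1); v=(-3,2)
3. t=3/2 → T at (11/2,4); v=(-3,-2)
4. t=11/6 → L at (0,1/3); v=(3,-2)
5. t=1/6 → B at (1/2,0); v=(3,2)
6. t=2 → T at (13/2,4); v=(3,-2)
7. t=7/6 → R at (10,5/3); v=(-3,-2)
8. t=5/6 → B at (15/2,0); v=(-3,2)

Final position: (15/2,0)
Wall sequence: BRTLBTRB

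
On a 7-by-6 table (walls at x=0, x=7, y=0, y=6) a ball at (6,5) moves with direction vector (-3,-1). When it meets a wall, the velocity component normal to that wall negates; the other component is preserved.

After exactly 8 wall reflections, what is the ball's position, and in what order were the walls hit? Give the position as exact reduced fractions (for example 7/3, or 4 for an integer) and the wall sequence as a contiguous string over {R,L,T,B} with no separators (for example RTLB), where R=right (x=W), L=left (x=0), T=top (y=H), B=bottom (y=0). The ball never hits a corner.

1. t=2 → L at (0,3); v=(3,-1)
2. t=7/3 → R at (7,2/3); v=(-3,-1)
3. t=2/3 → B at (5,0); v=(-3,1)
4. t=5/3 → L at (0,5/3); v=(3,1)
5. t=7/3 → R at (7,4); v=(-3,1)
6. t=2 → T at (1,6); v=(-3,-1)
7. t=1/3 → L at (0,17/3); v=(3,-1)
8. t=7/3 → R at (7,10/3); v=(-3,-1)

Final position: (7,10/3)
Wall sequence: LRBLRTLR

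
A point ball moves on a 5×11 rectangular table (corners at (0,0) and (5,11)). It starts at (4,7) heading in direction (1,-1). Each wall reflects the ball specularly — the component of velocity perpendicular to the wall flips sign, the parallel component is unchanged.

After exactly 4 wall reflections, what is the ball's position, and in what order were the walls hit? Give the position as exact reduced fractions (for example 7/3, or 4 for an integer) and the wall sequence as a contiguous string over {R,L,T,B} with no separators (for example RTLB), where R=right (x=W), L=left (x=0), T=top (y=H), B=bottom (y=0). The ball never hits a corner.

Final position: (5,4)
Wall sequence: RLBR

1. t=1 → R at (5,6); v=(-1,-1)
2. t=5 → L at (0,1); v=(1,-1)
3. t=1 → B at (1,0); v=(1,1)
4. t=4 → R at (5,4); v=(-1,1)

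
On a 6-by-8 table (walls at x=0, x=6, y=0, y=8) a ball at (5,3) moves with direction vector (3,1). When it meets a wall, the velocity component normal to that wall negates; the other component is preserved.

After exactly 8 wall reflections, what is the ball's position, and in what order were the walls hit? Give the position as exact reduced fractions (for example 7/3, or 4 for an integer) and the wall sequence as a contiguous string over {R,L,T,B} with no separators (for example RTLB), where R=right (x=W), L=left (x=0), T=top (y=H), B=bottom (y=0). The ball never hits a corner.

1. t=1/3 → R at (6,10/3); v=(-3,1)
2. t=2 → L at (0,16/3); v=(3,1)
3. t=2 → R at (6,22/3); v=(-3,1)
4. t=2/3 → T at (4,8); v=(-3,-1)
5. t=4/3 → L at (0,20/3); v=(3,-1)
6. t=2 → R at (6,14/3); v=(-3,-1)
7. t=2 → L at (0,8/3); v=(3,-1)
8. t=2 → R at (6,2/3); v=(-3,-1)

Final position: (6,2/3)
Wall sequence: RLRTLRLR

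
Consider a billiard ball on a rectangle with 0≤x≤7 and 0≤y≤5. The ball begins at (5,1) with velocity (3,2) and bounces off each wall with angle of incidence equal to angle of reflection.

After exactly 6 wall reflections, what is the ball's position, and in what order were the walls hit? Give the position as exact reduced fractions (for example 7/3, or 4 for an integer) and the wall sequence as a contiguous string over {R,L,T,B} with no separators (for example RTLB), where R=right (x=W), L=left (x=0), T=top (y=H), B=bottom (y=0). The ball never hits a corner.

Final position: (2,5)
Wall sequence: RTLBRT

1. t=2/3 → R at (7,7/3); v=(-3,2)
2. t=4/3 → T at (3,5); v=(-3,-2)
3. t=1 → L at (0,3); v=(3,-2)
4. t=3/2 → B at (9/2,0); v=(3,2)
5. t=5/6 → R at (7,5/3); v=(-3,2)
6. t=5/3 → T at (2,5); v=(-3,-2)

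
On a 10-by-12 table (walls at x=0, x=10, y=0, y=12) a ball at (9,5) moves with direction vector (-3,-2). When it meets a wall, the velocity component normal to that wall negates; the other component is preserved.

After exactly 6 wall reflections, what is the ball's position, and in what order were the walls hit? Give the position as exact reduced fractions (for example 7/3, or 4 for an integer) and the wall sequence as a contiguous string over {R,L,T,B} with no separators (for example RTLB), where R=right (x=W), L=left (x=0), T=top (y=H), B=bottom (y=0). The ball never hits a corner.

1. t=5/2 → B at (3/2,0); v=(-3,2)
2. t=1/2 → L at (0,1); v=(3,2)
3. t=10/3 → R at (10,23/3); v=(-3,2)
4. t=13/6 → T at (7/2,12); v=(-3,-2)
5. t=7/6 → L at (0,29/3); v=(3,-2)
6. t=10/3 → R at (10,3); v=(-3,-2)

Final position: (10,3)
Wall sequence: BLRTLR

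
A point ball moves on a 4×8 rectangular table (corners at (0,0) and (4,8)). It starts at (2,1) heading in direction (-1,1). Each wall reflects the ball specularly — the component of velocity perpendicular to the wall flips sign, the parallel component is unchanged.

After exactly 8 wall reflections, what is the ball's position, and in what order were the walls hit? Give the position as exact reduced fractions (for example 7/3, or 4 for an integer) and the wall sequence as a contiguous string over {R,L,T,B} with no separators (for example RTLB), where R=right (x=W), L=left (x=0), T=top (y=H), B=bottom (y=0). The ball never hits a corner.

Final position: (4,7)
Wall sequence: LRTLRBLR

1. t=2 → L at (0,3); v=(1,1)
2. t=4 → R at (4,7); v=(-1,1)
3. t=1 → T at (3,8); v=(-1,-1)
4. t=3 → L at (0,5); v=(1,-1)
5. t=4 → R at (4,1); v=(-1,-1)
6. t=1 → B at (3,0); v=(-1,1)
7. t=3 → L at (0,3); v=(1,1)
8. t=4 → R at (4,7); v=(-1,1)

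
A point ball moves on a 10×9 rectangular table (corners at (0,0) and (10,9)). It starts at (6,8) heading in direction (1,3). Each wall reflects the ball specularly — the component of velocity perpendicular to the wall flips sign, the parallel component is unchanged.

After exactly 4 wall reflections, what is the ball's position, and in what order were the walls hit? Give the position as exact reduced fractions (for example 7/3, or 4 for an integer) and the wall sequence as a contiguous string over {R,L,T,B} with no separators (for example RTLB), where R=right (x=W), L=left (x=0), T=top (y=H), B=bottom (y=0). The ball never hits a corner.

Final position: (23/3,9)
Wall sequence: TBRT

1. t=1/3 → T at (19/3,9); v=(1,-3)
2. t=3 → B at (28/3,0); v=(1,3)
3. t=2/3 → R at (10,2); v=(-1,3)
4. t=7/3 → T at (23/3,9); v=(-1,-3)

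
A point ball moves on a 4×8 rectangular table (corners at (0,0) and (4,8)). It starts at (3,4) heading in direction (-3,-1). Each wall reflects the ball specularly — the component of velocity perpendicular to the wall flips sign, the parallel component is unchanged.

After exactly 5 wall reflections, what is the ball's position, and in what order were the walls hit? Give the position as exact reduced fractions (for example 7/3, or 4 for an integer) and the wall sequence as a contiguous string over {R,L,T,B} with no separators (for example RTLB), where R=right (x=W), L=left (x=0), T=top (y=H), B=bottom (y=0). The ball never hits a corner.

Final position: (4,1)
Wall sequence: LRLBR

1. t=1 → L at (0,3); v=(3,-1)
2. t=4/3 → R at (4,5/3); v=(-3,-1)
3. t=4/3 → L at (0,1/3); v=(3,-1)
4. t=1/3 → B at (1,0); v=(3,1)
5. t=1 → R at (4,1); v=(-3,1)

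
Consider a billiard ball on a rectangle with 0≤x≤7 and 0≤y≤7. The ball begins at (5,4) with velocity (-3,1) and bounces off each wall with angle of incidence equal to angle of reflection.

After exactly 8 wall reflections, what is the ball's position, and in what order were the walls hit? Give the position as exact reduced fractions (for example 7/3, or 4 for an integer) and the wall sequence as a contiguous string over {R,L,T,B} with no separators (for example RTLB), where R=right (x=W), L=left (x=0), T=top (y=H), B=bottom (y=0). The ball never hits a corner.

1. t=5/3 → L at (0,17/3); v=(3,1)
2. t=4/3 → T at (4,7); v=(3,-1)
3. t=1 → R at (7,6); v=(-3,-1)
4. t=7/3 → L at (0,11/3); v=(3,-1)
5. t=7/3 → R at (7,4/3); v=(-3,-1)
6. t=4/3 → B at (3,0); v=(-3,1)
7. t=1 → L at (0,1); v=(3,1)
8. t=7/3 → R at (7,10/3); v=(-3,1)

Final position: (7,10/3)
Wall sequence: LTRLRBLR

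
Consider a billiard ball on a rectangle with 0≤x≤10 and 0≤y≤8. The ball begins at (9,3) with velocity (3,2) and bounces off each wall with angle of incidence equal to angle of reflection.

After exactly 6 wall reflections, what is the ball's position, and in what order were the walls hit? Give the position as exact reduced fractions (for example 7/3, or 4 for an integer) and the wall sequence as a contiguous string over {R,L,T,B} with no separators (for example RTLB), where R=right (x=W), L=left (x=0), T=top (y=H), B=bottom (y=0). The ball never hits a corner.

1. t=1/3 → R at (10,11/3); v=(-3,2)
2. t=13/6 → T at (7/2,8); v=(-3,-2)
3. t=7/6 → L at (0,17/3); v=(3,-2)
4. t=17/6 → B at (17/2,0); v=(3,2)
5. t=1/2 → R at (10,1); v=(-3,2)
6. t=10/3 → L at (0,23/3); v=(3,2)

Final position: (0,23/3)
Wall sequence: RTLBRL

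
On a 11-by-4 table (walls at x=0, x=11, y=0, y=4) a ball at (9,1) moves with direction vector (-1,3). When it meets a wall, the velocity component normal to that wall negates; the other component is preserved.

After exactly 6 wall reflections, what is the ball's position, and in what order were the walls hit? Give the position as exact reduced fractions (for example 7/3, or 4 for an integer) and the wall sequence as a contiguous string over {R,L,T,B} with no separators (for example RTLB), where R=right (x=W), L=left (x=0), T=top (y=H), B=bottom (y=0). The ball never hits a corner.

1. t=1 → T at (8,4); v=(-1,-3)
2. t=4/3 → B at (20/3,0); v=(-1,3)
3. t=4/3 → T at (16/3,4); v=(-1,-3)
4. t=4/3 → B at (4,0); v=(-1,3)
5. t=4/3 → T at (8/3,4); v=(-1,-3)
6. t=4/3 → B at (4/3,0); v=(-1,3)

Final position: (4/3,0)
Wall sequence: TBTBTB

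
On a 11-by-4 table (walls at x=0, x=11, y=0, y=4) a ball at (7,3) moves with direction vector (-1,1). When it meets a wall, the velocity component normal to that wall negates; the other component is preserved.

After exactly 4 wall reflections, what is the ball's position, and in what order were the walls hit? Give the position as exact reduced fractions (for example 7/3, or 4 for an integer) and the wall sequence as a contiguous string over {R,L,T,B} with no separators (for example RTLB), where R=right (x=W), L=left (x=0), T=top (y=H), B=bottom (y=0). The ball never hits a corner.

1. t=1 → T at (6,4); v=(-1,-1)
2. t=4 → B at (2,0); v=(-1,1)
3. t=2 → L at (0,2); v=(1,1)
4. t=2 → T at (2,4); v=(1,-1)

Final position: (2,4)
Wall sequence: TBLT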